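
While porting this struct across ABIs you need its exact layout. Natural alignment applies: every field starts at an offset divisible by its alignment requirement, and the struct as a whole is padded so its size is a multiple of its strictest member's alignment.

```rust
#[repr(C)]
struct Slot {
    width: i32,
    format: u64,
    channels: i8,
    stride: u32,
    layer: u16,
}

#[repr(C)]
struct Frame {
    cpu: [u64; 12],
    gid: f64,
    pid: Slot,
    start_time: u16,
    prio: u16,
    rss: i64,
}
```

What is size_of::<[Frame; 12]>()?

Slot: 0..4  width  (4B, 4-aligned); 4..8  -- padding (4B); 8..16  format  (8B, 8-aligned); 16..17  channels  (1B, 1-aligned); 17..20  -- padding (3B); 20..24  stride  (4B, 4-aligned); 24..26  layer  (2B, 2-aligned); 26..32  -- tail padding (6B); sizeof = 32, alignof = 8
0..96  cpu  (96B, 8-aligned)
96..104  gid  (8B, 8-aligned)
104..136  pid  (32B, 8-aligned)
136..138  start_time  (2B, 2-aligned)
138..140  prio  (2B, 2-aligned)
140..144  -- padding (4B)
144..152  rss  (8B, 8-aligned)
sizeof = 152, alignof = 8
array of 12: 12 × 152 = 1824

1824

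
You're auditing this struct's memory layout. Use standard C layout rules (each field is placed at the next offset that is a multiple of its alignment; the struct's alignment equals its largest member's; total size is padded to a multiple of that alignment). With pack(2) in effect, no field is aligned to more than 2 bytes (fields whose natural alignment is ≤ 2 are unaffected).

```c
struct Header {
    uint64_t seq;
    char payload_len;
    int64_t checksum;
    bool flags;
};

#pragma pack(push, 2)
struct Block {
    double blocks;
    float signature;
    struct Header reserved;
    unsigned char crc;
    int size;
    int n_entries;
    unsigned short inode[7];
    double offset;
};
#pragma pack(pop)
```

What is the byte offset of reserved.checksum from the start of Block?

Header: 0..8  seq  (8B, 8-aligned); 8..9  payload_len  (1B, 1-aligned); 9..16  -- padding (7B); 16..24  checksum  (8B, 8-aligned); 24..25  flags  (1B, 1-aligned); 25..32  -- tail padding (7B); sizeof = 32, alignof = 8
0..8  blocks  (8B, 2-aligned)
8..12  signature  (4B, 2-aligned)
12..44  reserved  (32B, 2-aligned)
within Header: checksum at 16
12 + 16 = 28

28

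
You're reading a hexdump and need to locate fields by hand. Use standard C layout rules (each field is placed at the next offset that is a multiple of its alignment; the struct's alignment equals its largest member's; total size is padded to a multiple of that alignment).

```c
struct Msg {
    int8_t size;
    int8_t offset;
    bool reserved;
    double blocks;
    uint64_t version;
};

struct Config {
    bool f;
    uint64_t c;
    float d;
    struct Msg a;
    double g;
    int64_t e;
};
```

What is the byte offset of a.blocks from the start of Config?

32

Msg: 0..1  size  (1B, 1-aligned); 1..2  offset  (1B, 1-aligned); 2..3  reserved  (1B, 1-aligned); 3..8  -- padding (5B); 8..16  blocks  (8B, 8-aligned); 16..24  version  (8B, 8-aligned); sizeof = 24, alignof = 8
0..1  f  (1B, 1-aligned)
1..8  -- padding (7B)
8..16  c  (8B, 8-aligned)
16..20  d  (4B, 4-aligned)
20..24  -- padding (4B)
24..48  a  (24B, 8-aligned)
within Msg: blocks at 8
24 + 8 = 32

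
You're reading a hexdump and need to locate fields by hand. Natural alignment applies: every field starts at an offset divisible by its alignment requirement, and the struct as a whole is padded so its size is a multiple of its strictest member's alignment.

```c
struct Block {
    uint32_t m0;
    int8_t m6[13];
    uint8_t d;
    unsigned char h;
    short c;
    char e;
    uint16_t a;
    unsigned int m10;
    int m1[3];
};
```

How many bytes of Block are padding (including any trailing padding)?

4

0..4  m0  (4B, 4-aligned)
4..17  m6  (13B, 1-aligned)
17..18  d  (1B, 1-aligned)
18..19  h  (1B, 1-aligned)
19..20  -- padding (1B)
20..22  c  (2B, 2-aligned)
22..23  e  (1B, 1-aligned)
23..24  -- padding (1B)
24..26  a  (2B, 2-aligned)
26..28  -- padding (2B)
28..32  m10  (4B, 4-aligned)
32..44  m1  (12B, 4-aligned)
sizeof = 44, alignof = 4
data bytes 40, size 44 → padding 4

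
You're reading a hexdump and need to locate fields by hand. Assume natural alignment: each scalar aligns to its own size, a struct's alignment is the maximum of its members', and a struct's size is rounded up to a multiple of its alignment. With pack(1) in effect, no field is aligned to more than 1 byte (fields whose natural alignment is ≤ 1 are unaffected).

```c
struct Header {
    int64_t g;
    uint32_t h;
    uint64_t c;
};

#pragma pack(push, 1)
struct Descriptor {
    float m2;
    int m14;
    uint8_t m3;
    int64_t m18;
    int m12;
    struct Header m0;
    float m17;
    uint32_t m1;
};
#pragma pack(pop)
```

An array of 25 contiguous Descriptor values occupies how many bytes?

Header: @0: g [8B, align 8] → 8; @8: h [4B, align 4] → 12; +4 pad (align 8); @16: c [8B, align 8] → 24; size 24, align 8
@0: m2 [4B, align 1] → 4
@4: m14 [4B, align 1] → 8
@8: m3 [1B, align 1] → 9
@9: m18 [8B, align 1] → 17
@17: m12 [4B, align 1] → 21
@21: m0 [24B, align 1] → 45
@45: m17 [4B, align 1] → 49
@49: m1 [4B, align 1] → 53
size 53, align 1
array of 25: 25 × 53 = 1325

1325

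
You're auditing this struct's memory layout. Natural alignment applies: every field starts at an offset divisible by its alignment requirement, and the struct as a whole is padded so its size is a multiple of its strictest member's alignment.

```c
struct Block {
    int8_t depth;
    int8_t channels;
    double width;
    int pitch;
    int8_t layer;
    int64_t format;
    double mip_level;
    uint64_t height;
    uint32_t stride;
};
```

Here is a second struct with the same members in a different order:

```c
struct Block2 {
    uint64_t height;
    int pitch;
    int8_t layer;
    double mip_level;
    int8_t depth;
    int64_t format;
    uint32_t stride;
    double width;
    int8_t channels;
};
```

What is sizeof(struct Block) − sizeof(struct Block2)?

depth at 0 (size 1, align 1) → ends 1
channels at 1 (size 1, align 1) → ends 2
pad 6 to align 8 for width
width at 8 (size 8, align 8) → ends 16
pitch at 16 (size 4, align 4) → ends 20
layer at 20 (size 1, align 1) → ends 21
pad 3 to align 8 for format
format at 24 (size 8, align 8) → ends 32
mip_level at 32 (size 8, align 8) → ends 40
height at 40 (size 8, align 8) → ends 48
stride at 48 (size 4, align 4) → ends 52
tail pad 4 to reach multiple of 8
total 56 bytes, alignment 8
— Block2 —
height at 0 (size 8, align 8) → ends 8
pitch at 8 (size 4, align 4) → ends 12
layer at 12 (size 1, align 1) → ends 13
pad 3 to align 8 for mip_level
mip_level at 16 (size 8, align 8) → ends 24
depth at 24 (size 1, align 1) → ends 25
pad 7 to align 8 for format
format at 32 (size 8, align 8) → ends 40
stride at 40 (size 4, align 4) → ends 44
pad 4 to align 8 for width
width at 48 (size 8, align 8) → ends 56
channels at 56 (size 1, align 1) → ends 57
tail pad 7 to reach multiple of 8
total 64 bytes, alignment 8
56 − 64 = -8

-8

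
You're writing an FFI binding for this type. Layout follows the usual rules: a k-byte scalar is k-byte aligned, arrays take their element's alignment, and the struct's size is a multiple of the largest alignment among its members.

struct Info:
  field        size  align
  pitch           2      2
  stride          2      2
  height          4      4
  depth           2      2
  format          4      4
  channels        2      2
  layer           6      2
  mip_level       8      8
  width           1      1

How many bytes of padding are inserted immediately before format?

0..2  pitch  (2B, 2-aligned)
2..4  stride  (2B, 2-aligned)
4..8  height  (4B, 4-aligned)
8..10  depth  (2B, 2-aligned)
10..12  -- padding (2B)
12..16  format  (4B, 4-aligned)

2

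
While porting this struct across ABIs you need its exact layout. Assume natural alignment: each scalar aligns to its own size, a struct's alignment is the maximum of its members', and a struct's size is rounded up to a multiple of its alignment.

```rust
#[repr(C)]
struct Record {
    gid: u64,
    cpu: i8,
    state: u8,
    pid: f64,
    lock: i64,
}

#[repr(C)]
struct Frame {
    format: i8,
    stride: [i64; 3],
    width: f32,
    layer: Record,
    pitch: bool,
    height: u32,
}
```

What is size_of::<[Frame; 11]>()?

880

Record: 0..8  gid  (8B, 8-aligned); 8..9  cpu  (1B, 1-aligned); 9..10  state  (1B, 1-aligned); 10..16  -- padding (6B); 16..24  pid  (8B, 8-aligned); 24..32  lock  (8B, 8-aligned); sizeof = 32, alignof = 8
0..1  format  (1B, 1-aligned)
1..8  -- padding (7B)
8..32  stride  (24B, 8-aligned)
32..36  width  (4B, 4-aligned)
36..40  -- padding (4B)
40..72  layer  (32B, 8-aligned)
72..73  pitch  (1B, 1-aligned)
73..76  -- padding (3B)
76..80  height  (4B, 4-aligned)
sizeof = 80, alignof = 8
array of 11: 11 × 80 = 880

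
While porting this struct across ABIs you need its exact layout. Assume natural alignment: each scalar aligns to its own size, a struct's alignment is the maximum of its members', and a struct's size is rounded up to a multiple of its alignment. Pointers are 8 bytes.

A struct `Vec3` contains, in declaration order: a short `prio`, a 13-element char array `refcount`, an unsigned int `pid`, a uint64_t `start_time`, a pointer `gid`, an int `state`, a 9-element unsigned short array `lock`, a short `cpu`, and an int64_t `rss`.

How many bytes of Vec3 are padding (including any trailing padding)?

5

prio at 0 (size 2, align 2) → ends 2
refcount at 2 (size 13, align 1) → ends 15
pad 1 to align 4 for pid
pid at 16 (size 4, align 4) → ends 20
pad 4 to align 8 for start_time
start_time at 24 (size 8, align 8) → ends 32
gid at 32 (size 8, align 8) → ends 40
state at 40 (size 4, align 4) → ends 44
lock at 44 (size 18, align 2) → ends 62
cpu at 62 (size 2, align 2) → ends 64
rss at 64 (size 8, align 8) → ends 72
total 72 bytes, alignment 8
data bytes 67, size 72 → padding 5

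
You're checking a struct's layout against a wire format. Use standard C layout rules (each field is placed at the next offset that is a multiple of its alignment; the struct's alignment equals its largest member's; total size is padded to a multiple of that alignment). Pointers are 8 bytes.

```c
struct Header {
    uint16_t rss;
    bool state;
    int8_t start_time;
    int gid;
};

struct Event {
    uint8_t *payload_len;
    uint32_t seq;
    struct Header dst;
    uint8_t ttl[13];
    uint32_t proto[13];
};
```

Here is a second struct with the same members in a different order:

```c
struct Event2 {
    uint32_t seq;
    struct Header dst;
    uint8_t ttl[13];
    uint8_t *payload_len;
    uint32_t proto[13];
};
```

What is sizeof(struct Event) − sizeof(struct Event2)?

Header: 0..2  rss  (2B, 2-aligned); 2..3  state  (1B, 1-aligned); 3..4  start_time  (1B, 1-aligned); 4..8  gid  (4B, 4-aligned); sizeof = 8, alignof = 4
0..8  payload_len  (8B, 8-aligned)
8..12  seq  (4B, 4-aligned)
12..20  dst  (8B, 4-aligned)
20..33  ttl  (13B, 1-aligned)
33..36  -- padding (3B)
36..88  proto  (52B, 4-aligned)
sizeof = 88, alignof = 8
— Event2 —
0..4  seq  (4B, 4-aligned)
4..12  dst  (8B, 4-aligned)
12..25  ttl  (13B, 1-aligned)
25..32  -- padding (7B)
32..40  payload_len  (8B, 8-aligned)
40..92  proto  (52B, 4-aligned)
92..96  -- tail padding (4B)
sizeof = 96, alignof = 8
88 − 96 = -8

-8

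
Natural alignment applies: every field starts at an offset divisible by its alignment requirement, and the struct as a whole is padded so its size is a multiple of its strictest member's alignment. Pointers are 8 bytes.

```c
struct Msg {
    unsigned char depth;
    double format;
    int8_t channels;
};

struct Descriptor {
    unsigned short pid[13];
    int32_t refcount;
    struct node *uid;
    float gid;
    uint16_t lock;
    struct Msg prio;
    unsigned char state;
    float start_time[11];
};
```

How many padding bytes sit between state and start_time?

3

Msg: depth at 0 (size 1, align 1) → ends 1; pad 7 to align 8 for format; format at 8 (size 8, align 8) → ends 16; channels at 16 (size 1, align 1) → ends 17; tail pad 7 to reach multiple of 8; total 24 bytes, alignment 8
pid at 0 (size 26, align 2) → ends 26
pad 2 to align 4 for refcount
refcount at 28 (size 4, align 4) → ends 32
uid at 32 (size 8, align 8) → ends 40
gid at 40 (size 4, align 4) → ends 44
lock at 44 (size 2, align 2) → ends 46
pad 2 to align 8 for prio
prio at 48 (size 24, align 8) → ends 72
state at 72 (size 1, align 1) → ends 73
pad 3 to align 4 for start_time
start_time at 76 (size 44, align 4) → ends 120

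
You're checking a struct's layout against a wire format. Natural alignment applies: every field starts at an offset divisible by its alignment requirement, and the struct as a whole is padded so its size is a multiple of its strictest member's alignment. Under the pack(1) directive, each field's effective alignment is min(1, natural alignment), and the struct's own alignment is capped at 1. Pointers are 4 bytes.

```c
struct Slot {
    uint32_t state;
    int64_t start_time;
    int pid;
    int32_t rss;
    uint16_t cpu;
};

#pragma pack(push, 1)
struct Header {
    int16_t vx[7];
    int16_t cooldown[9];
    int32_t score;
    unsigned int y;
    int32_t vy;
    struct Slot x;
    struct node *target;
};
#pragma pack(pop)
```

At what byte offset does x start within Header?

Slot: @0: state [4B, align 4] → 4; +4 pad (align 8); @8: start_time [8B, align 8] → 16; @16: pid [4B, align 4] → 20; @20: rss [4B, align 4] → 24; @24: cpu [2B, align 2] → 26; +6 tail pad (align 8); size 32, align 8
@0: vx [14B, align 1] → 14
@14: cooldown [18B, align 1] → 32
@32: score [4B, align 1] → 36
@36: y [4B, align 1] → 40
@40: vy [4B, align 1] → 44
@44: x [32B, align 1] → 76

44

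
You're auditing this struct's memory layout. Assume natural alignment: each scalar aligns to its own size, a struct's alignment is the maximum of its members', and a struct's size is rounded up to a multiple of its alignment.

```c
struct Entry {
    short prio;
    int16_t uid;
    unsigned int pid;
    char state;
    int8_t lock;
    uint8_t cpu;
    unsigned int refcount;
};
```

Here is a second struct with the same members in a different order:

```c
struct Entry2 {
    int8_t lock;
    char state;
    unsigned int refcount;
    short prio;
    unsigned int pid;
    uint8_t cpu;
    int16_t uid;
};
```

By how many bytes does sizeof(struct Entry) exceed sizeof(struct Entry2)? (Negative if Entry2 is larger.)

-4

prio at 0 (size 2, align 2) → ends 2
uid at 2 (size 2, align 2) → ends 4
pid at 4 (size 4, align 4) → ends 8
state at 8 (size 1, align 1) → ends 9
lock at 9 (size 1, align 1) → ends 10
cpu at 10 (size 1, align 1) → ends 11
pad 1 to align 4 for refcount
refcount at 12 (size 4, align 4) → ends 16
total 16 bytes, alignment 4
— Entry2 —
lock at 0 (size 1, align 1) → ends 1
state at 1 (size 1, align 1) → ends 2
pad 2 to align 4 for refcount
refcount at 4 (size 4, align 4) → ends 8
prio at 8 (size 2, align 2) → ends 10
pad 2 to align 4 for pid
pid at 12 (size 4, align 4) → ends 16
cpu at 16 (size 1, align 1) → ends 17
pad 1 to align 2 for uid
uid at 18 (size 2, align 2) → ends 20
total 20 bytes, alignment 4
16 − 20 = -4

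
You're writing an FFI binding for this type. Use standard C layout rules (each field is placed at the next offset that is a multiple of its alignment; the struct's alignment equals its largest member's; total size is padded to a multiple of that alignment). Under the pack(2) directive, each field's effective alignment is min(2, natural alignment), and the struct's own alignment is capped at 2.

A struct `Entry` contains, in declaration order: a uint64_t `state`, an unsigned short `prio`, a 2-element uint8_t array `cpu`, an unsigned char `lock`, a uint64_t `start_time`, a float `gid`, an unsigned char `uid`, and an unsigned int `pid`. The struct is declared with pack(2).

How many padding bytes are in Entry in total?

2

@0: state [8B, align 2] → 8
@8: prio [2B, align 2] → 10
@10: cpu [2B, align 1] → 12
@12: lock [1B, align 1] → 13
+1 pad (align 2)
@14: start_time [8B, align 2] → 22
@22: gid [4B, align 2] → 26
@26: uid [1B, align 1] → 27
+1 pad (align 2)
@28: pid [4B, align 2] → 32
size 32, align 2
data bytes 30, size 32 → padding 2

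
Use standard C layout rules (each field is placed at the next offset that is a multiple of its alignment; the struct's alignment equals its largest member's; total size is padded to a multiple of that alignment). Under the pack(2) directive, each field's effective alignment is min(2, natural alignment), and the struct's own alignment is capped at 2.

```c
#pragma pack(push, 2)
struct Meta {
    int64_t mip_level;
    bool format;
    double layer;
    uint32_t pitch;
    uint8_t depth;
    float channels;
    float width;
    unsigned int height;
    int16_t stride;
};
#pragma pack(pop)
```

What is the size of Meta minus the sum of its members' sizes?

0..8  mip_level  (8B, 2-aligned)
8..9  format  (1B, 1-aligned)
9..10  -- padding (1B)
10..18  layer  (8B, 2-aligned)
18..22  pitch  (4B, 2-aligned)
22..23  depth  (1B, 1-aligned)
23..24  -- padding (1B)
24..28  channels  (4B, 2-aligned)
28..32  width  (4B, 2-aligned)
32..36  height  (4B, 2-aligned)
36..38  stride  (2B, 2-aligned)
sizeof = 38, alignof = 2
data bytes 36, size 38 → padding 2

2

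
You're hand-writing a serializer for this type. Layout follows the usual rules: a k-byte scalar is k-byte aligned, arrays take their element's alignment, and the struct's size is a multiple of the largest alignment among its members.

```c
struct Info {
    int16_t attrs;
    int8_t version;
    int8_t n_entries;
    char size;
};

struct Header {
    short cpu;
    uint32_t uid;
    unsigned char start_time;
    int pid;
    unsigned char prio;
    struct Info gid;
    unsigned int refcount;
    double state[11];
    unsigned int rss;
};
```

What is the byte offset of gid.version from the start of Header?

Info: attrs at 0 (size 2, align 2) → ends 2; version at 2 (size 1, align 1) → ends 3; n_entries at 3 (size 1, align 1) → ends 4; size at 4 (size 1, align 1) → ends 5; tail pad 1 to reach multiple of 2; total 6 bytes, alignment 2
cpu at 0 (size 2, align 2) → ends 2
pad 2 to align 4 for uid
uid at 4 (size 4, align 4) → ends 8
start_time at 8 (size 1, align 1) → ends 9
pad 3 to align 4 for pid
pid at 12 (size 4, align 4) → ends 16
prio at 16 (size 1, align 1) → ends 17
pad 1 to align 2 for gid
gid at 18 (size 6, align 2) → ends 24
within Info: version at 2
18 + 2 = 20

20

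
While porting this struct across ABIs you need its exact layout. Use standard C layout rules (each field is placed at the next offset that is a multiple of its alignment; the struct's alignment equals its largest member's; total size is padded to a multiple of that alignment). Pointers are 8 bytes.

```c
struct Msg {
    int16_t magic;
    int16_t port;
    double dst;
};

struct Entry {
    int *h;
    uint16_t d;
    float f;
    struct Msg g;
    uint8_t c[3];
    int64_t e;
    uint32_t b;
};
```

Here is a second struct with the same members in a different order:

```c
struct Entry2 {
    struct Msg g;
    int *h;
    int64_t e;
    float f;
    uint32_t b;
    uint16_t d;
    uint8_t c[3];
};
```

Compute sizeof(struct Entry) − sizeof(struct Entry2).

8

Msg: magic at 0 (size 2, align 2) → ends 2; port at 2 (size 2, align 2) → ends 4; pad 4 to align 8 for dst; dst at 8 (size 8, align 8) → ends 16; total 16 bytes, alignment 8
h at 0 (size 8, align 8) → ends 8
d at 8 (size 2, align 2) → ends 10
pad 2 to align 4 for f
f at 12 (size 4, align 4) → ends 16
g at 16 (size 16, align 8) → ends 32
c at 32 (size 3, align 1) → ends 35
pad 5 to align 8 for e
e at 40 (size 8, align 8) → ends 48
b at 48 (size 4, align 4) → ends 52
tail pad 4 to reach multiple of 8
total 56 bytes, alignment 8
— Entry2 —
g at 0 (size 16, align 8) → ends 16
h at 16 (size 8, align 8) → ends 24
e at 24 (size 8, align 8) → ends 32
f at 32 (size 4, align 4) → ends 36
b at 36 (size 4, align 4) → ends 40
d at 40 (size 2, align 2) → ends 42
c at 42 (size 3, align 1) → ends 45
tail pad 3 to reach multiple of 8
total 48 bytes, alignment 8
56 − 48 = 8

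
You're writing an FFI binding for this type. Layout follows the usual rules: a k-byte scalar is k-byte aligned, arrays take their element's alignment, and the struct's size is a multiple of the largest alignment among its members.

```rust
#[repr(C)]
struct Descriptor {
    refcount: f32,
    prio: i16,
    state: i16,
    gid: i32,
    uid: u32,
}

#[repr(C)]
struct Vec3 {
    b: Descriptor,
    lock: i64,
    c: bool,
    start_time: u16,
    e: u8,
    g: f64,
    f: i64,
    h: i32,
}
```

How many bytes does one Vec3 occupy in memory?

Descriptor: @0: refcount [4B, align 4] → 4; @4: prio [2B, align 2] → 6; @6: state [2B, align 2] → 8; @8: gid [4B, align 4] → 12; @12: uid [4B, align 4] → 16; size 16, align 4
@0: b [16B, align 4] → 16
@16: lock [8B, align 8] → 24
@24: c [1B, align 1] → 25
+1 pad (align 2)
@26: start_time [2B, align 2] → 28
@28: e [1B, align 1] → 29
+3 pad (align 8)
@32: g [8B, align 8] → 40
@40: f [8B, align 8] → 48
@48: h [4B, align 4] → 52
+4 tail pad (align 8)
size 56, align 8

56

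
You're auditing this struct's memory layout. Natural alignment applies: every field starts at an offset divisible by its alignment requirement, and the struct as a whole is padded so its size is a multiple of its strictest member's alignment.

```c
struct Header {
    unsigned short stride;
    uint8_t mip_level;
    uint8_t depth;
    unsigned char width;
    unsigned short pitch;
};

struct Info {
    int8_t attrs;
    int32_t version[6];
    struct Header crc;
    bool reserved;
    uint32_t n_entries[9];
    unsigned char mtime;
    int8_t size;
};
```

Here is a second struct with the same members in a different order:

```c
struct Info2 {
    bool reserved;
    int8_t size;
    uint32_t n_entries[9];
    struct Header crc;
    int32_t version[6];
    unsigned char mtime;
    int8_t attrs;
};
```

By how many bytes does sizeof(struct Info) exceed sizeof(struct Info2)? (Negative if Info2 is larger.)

Header: @0: stride [2B, align 2] → 2; @2: mip_level [1B, align 1] → 3; @3: depth [1B, align 1] → 4; @4: width [1B, align 1] → 5; +1 pad (align 2); @6: pitch [2B, align 2] → 8; size 8, align 2
@0: attrs [1B, align 1] → 1
+3 pad (align 4)
@4: version [24B, align 4] → 28
@28: crc [8B, align 2] → 36
@36: reserved [1B, align 1] → 37
+3 pad (align 4)
@40: n_entries [36B, align 4] → 76
@76: mtime [1B, align 1] → 77
@77: size [1B, align 1] → 78
+2 tail pad (align 4)
size 80, align 4
— Info2 —
@0: reserved [1B, align 1] → 1
@1: size [1B, align 1] → 2
+2 pad (align 4)
@4: n_entries [36B, align 4] → 40
@40: crc [8B, align 2] → 48
@48: version [24B, align 4] → 72
@72: mtime [1B, align 1] → 73
@73: attrs [1B, align 1] → 74
+2 tail pad (align 4)
size 76, align 4
80 − 76 = 4

4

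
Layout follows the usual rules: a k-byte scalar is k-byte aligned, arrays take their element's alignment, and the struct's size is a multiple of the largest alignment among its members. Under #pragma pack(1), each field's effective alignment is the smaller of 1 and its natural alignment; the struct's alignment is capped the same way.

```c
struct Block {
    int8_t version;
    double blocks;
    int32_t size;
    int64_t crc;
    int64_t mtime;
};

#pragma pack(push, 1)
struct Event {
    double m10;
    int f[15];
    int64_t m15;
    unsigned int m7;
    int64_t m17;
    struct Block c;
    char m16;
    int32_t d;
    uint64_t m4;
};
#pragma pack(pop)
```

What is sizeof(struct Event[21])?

Block: @0: version [1B, align 1] → 1; +7 pad (align 8); @8: blocks [8B, align 8] → 16; @16: size [4B, align 4] → 20; +4 pad (align 8); @24: crc [8B, align 8] → 32; @32: mtime [8B, align 8] → 40; size 40, align 8
@0: m10 [8B, align 1] → 8
@8: f [60B, align 1] → 68
@68: m15 [8B, align 1] → 76
@76: m7 [4B, align 1] → 80
@80: m17 [8B, align 1] → 88
@88: c [40B, align 1] → 128
@128: m16 [1B, align 1] → 129
@129: d [4B, align 1] → 133
@133: m4 [8B, align 1] → 141
size 141, align 1
array of 21: 21 × 141 = 2961

2961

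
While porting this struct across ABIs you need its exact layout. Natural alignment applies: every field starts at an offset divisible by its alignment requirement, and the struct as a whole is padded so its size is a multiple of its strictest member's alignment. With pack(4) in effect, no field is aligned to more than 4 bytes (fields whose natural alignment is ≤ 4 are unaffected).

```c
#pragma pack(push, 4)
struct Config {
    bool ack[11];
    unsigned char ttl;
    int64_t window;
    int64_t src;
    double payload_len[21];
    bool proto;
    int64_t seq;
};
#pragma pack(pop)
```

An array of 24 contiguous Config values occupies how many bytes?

4992

0..11  ack  (11B, 1-aligned)
11..12  ttl  (1B, 1-aligned)
12..20  window  (8B, 4-aligned)
20..28  src  (8B, 4-aligned)
28..196  payload_len  (168B, 4-aligned)
196..197  proto  (1B, 1-aligned)
197..200  -- padding (3B)
200..208  seq  (8B, 4-aligned)
sizeof = 208, alignof = 4
array of 24: 24 × 208 = 4992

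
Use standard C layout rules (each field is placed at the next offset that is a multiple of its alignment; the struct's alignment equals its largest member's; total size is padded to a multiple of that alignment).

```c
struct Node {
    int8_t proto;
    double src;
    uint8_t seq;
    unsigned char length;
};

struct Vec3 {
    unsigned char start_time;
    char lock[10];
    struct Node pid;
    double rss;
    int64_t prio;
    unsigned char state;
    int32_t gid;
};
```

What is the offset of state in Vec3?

56

Node: 0..1  proto  (1B, 1-aligned); 1..8  -- padding (7B); 8..16  src  (8B, 8-aligned); 16..17  seq  (1B, 1-aligned); 17..18  length  (1B, 1-aligned); 18..24  -- tail padding (6B); sizeof = 24, alignof = 8
0..1  start_time  (1B, 1-aligned)
1..11  lock  (10B, 1-aligned)
11..16  -- padding (5B)
16..40  pid  (24B, 8-aligned)
40..48  rss  (8B, 8-aligned)
48..56  prio  (8B, 8-aligned)
56..57  state  (1B, 1-aligned)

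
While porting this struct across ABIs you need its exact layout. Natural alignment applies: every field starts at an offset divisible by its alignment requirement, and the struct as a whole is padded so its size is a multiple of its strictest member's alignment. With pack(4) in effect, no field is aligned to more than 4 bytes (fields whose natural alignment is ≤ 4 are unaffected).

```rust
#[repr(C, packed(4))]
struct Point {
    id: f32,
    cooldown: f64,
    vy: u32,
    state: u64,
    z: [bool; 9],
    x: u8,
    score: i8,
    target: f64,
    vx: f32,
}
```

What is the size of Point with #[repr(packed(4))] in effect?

48

0..4  id  (4B, 4-aligned)
4..12  cooldown  (8B, 4-aligned)
12..16  vy  (4B, 4-aligned)
16..24  state  (8B, 4-aligned)
24..33  z  (9B, 1-aligned)
33..34  x  (1B, 1-aligned)
34..35  score  (1B, 1-aligned)
35..36  -- padding (1B)
36..44  target  (8B, 4-aligned)
44..48  vx  (4B, 4-aligned)
sizeof = 48, alignof = 4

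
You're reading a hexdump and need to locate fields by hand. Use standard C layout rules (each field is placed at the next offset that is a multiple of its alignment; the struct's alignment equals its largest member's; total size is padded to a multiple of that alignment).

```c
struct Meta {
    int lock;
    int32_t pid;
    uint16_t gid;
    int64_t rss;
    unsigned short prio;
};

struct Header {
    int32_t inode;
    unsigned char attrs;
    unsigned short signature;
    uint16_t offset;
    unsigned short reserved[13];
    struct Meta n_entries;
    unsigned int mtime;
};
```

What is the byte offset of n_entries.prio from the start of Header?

Meta: @0: lock [4B, align 4] → 4; @4: pid [4B, align 4] → 8; @8: gid [2B, align 2] → 10; +6 pad (align 8); @16: rss [8B, align 8] → 24; @24: prio [2B, align 2] → 26; +6 tail pad (align 8); size 32, align 8
@0: inode [4B, align 4] → 4
@4: attrs [1B, align 1] → 5
+1 pad (align 2)
@6: signature [2B, align 2] → 8
@8: offset [2B, align 2] → 10
@10: reserved [26B, align 2] → 36
+4 pad (align 8)
@40: n_entries [32B, align 8] → 72
within Meta: prio at 24
40 + 24 = 64

64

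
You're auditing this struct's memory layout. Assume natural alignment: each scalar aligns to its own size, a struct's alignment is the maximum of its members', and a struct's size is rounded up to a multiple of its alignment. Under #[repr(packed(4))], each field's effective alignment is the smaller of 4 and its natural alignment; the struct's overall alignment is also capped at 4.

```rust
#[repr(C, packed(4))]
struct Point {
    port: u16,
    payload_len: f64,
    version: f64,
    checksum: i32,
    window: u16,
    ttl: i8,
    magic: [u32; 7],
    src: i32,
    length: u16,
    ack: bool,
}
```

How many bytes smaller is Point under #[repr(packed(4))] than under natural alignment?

natural layout:
  @0: port [2B, align 2] → 2
  +6 pad (align 8)
  @8: payload_len [8B, align 8] → 16
  @16: version [8B, align 8] → 24
  @24: checksum [4B, align 4] → 28
  @28: window [2B, align 2] → 30
  @30: ttl [1B, align 1] → 31
  +1 pad (align 4)
  @32: magic [28B, align 4] → 60
  @60: src [4B, align 4] → 64
  @64: length [2B, align 2] → 66
  @66: ack [1B, align 1] → 67
  +5 tail pad (align 8)
  size 72, align 8
packed(4) layout:
  @0: port [2B, align 2] → 2
  +2 pad (align 4)
  @4: payload_len [8B, align 4] → 12
  @12: version [8B, align 4] → 20
  @20: checksum [4B, align 4] → 24
  @24: window [2B, align 2] → 26
  @26: ttl [1B, align 1] → 27
  +1 pad (align 4)
  @28: magic [28B, align 4] → 56
  @56: src [4B, align 4] → 60
  @60: length [2B, align 2] → 62
  @62: ack [1B, align 1] → 63
  +1 tail pad (align 4)
  size 64, align 4
72 − 64 = 8

8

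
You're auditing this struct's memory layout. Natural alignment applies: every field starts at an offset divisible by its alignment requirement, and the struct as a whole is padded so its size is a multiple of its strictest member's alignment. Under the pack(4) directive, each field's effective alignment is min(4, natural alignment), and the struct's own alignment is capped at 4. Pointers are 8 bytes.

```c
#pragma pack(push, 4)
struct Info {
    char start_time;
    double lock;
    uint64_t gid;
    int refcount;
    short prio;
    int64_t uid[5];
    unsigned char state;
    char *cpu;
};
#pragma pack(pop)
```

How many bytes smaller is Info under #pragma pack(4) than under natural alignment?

8

natural layout:
  @0: start_time [1B, align 1] → 1
  +7 pad (align 8)
  @8: lock [8B, align 8] → 16
  @16: gid [8B, align 8] → 24
  @24: refcount [4B, align 4] → 28
  @28: prio [2B, align 2] → 30
  +2 pad (align 8)
  @32: uid [40B, align 8] → 72
  @72: state [1B, align 1] → 73
  +7 pad (align 8)
  @80: cpu [8B, align 8] → 88
  size 88, align 8
packed(4) layout:
  @0: start_time [1B, align 1] → 1
  +3 pad (align 4)
  @4: lock [8B, align 4] → 12
  @12: gid [8B, align 4] → 20
  @20: refcount [4B, align 4] → 24
  @24: prio [2B, align 2] → 26
  +2 pad (align 4)
  @28: uid [40B, align 4] → 68
  @68: state [1B, align 1] → 69
  +3 pad (align 4)
  @72: cpu [8B, align 4] → 80
  size 80, align 4
88 − 80 = 8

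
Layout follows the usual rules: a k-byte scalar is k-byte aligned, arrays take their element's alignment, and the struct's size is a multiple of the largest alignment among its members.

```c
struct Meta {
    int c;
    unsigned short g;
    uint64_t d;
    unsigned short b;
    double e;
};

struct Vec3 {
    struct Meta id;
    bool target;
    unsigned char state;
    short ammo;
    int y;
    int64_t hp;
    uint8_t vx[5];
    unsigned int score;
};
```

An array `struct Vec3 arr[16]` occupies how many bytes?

Meta: 0..4  c  (4B, 4-aligned); 4..6  g  (2B, 2-aligned); 6..8  -- padding (2B); 8..16  d  (8B, 8-aligned); 16..18  b  (2B, 2-aligned); 18..24  -- padding (6B); 24..32  e  (8B, 8-aligned); sizeof = 32, alignof = 8
0..32  id  (32B, 8-aligned)
32..33  target  (1B, 1-aligned)
33..34  state  (1B, 1-aligned)
34..36  ammo  (2B, 2-aligned)
36..40  y  (4B, 4-aligned)
40..48  hp  (8B, 8-aligned)
48..53  vx  (5B, 1-aligned)
53..56  -- padding (3B)
56..60  score  (4B, 4-aligned)
60..64  -- tail padding (4B)
sizeof = 64, alignof = 8
array of 16: 16 × 64 = 1024

1024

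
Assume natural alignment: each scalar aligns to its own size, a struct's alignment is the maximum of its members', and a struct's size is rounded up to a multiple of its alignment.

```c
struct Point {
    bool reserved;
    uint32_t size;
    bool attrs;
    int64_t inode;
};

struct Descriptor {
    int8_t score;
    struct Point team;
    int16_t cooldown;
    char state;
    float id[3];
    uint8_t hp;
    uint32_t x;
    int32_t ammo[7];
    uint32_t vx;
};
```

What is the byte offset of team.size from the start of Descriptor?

Point: reserved at 0 (size 1, align 1) → ends 1; pad 3 to align 4 for size; size at 4 (size 4, align 4) → ends 8; attrs at 8 (size 1, align 1) → ends 9; pad 7 to align 8 for inode; inode at 16 (size 8, align 8) → ends 24; total 24 bytes, alignment 8
score at 0 (size 1, align 1) → ends 1
pad 7 to align 8 for team
team at 8 (size 24, align 8) → ends 32
within Point: size at 4
8 + 4 = 12

12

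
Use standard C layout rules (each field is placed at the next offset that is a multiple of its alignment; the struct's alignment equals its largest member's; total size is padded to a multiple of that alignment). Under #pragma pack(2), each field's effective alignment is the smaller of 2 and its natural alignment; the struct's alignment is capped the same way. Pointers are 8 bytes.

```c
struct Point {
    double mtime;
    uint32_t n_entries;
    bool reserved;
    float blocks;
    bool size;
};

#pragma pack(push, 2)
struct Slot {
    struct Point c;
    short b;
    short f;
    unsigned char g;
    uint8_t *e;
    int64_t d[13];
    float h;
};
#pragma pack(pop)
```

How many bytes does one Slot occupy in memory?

Point: @0: mtime [8B, align 8] → 8; @8: n_entries [4B, align 4] → 12; @12: reserved [1B, align 1] → 13; +3 pad (align 4); @16: blocks [4B, align 4] → 20; @20: size [1B, align 1] → 21; +3 tail pad (align 8); size 24, align 8
@0: c [24B, align 2] → 24
@24: b [2B, align 2] → 26
@26: f [2B, align 2] → 28
@28: g [1B, align 1] → 29
+1 pad (align 2)
@30: e [8B, align 2] → 38
@38: d [104B, align 2] → 142
@142: h [4B, align 2] → 146
size 146, align 2

146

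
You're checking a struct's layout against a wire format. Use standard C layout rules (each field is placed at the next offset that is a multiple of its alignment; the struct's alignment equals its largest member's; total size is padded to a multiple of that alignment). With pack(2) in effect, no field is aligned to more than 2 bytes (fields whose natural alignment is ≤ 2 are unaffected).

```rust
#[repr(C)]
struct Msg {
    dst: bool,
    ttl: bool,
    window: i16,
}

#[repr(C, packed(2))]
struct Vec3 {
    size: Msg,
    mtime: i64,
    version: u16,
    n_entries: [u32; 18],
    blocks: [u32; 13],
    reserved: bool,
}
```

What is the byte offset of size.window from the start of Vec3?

2

Msg: @0: dst [1B, align 1] → 1; @1: ttl [1B, align 1] → 2; @2: window [2B, align 2] → 4; size 4, align 2
@0: size [4B, align 2] → 4
within Msg: window at 2
0 + 2 = 2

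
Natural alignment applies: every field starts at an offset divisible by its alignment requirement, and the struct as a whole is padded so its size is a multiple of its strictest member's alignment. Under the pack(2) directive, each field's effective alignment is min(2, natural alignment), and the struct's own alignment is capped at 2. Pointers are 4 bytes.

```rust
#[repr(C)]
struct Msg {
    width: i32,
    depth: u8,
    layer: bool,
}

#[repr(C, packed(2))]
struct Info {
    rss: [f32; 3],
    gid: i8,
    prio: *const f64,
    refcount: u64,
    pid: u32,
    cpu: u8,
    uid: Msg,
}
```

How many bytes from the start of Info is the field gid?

Msg: @0: width [4B, align 4] → 4; @4: depth [1B, align 1] → 5; @5: layer [1B, align 1] → 6; +2 tail pad (align 4); size 8, align 4
@0: rss [12B, align 2] → 12
@12: gid [1B, align 1] → 13

12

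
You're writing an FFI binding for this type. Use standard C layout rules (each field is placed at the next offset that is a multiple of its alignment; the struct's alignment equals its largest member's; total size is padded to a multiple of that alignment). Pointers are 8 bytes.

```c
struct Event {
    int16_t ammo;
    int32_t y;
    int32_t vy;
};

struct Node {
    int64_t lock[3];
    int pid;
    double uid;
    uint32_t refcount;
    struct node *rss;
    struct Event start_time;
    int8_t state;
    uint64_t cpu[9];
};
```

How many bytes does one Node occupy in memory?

144

Event: ammo at 0 (size 2, align 2) → ends 2; pad 2 to align 4 for y; y at 4 (size 4, align 4) → ends 8; vy at 8 (size 4, align 4) → ends 12; total 12 bytes, alignment 4
lock at 0 (size 24, align 8) → ends 24
pid at 24 (size 4, align 4) → ends 28
pad 4 to align 8 for uid
uid at 32 (size 8, align 8) → ends 40
refcount at 40 (size 4, align 4) → ends 44
pad 4 to align 8 for rss
rss at 48 (size 8, align 8) → ends 56
start_time at 56 (size 12, align 4) → ends 68
state at 68 (size 1, align 1) → ends 69
pad 3 to align 8 for cpu
cpu at 72 (size 72, align 8) → ends 144
total 144 bytes, alignment 8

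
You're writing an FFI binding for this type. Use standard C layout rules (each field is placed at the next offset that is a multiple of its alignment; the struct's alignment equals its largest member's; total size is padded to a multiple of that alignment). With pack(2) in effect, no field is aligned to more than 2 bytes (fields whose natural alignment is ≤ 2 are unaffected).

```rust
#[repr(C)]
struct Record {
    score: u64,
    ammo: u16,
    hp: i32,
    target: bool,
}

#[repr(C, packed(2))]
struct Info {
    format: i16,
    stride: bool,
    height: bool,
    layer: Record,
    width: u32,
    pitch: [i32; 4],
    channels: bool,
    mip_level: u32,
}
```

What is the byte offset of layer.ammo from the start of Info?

12

Record: 0..8  score  (8B, 8-aligned); 8..10  ammo  (2B, 2-aligned); 10..12  -- padding (2B); 12..16  hp  (4B, 4-aligned); 16..17  target  (1B, 1-aligned); 17..24  -- tail padding (7B); sizeof = 24, alignof = 8
0..2  format  (2B, 2-aligned)
2..3  stride  (1B, 1-aligned)
3..4  height  (1B, 1-aligned)
4..28  layer  (24B, 2-aligned)
within Record: ammo at 8
4 + 8 = 12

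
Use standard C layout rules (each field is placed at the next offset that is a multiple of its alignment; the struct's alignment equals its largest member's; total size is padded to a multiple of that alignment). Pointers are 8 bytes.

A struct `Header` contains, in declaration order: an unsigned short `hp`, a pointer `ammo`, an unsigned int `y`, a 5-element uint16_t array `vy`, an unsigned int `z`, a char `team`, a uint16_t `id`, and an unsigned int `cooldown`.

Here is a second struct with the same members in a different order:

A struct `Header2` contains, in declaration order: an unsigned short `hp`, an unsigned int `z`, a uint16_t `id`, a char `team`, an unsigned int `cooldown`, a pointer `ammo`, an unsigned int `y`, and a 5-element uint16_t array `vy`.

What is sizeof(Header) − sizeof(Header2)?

0..2  hp  (2B, 2-aligned)
2..8  -- padding (6B)
8..16  ammo  (8B, 8-aligned)
16..20  y  (4B, 4-aligned)
20..30  vy  (10B, 2-aligned)
30..32  -- padding (2B)
32..36  z  (4B, 4-aligned)
36..37  team  (1B, 1-aligned)
37..38  -- padding (1B)
38..40  id  (2B, 2-aligned)
40..44  cooldown  (4B, 4-aligned)
44..48  -- tail padding (4B)
sizeof = 48, alignof = 8
— Header2 —
0..2  hp  (2B, 2-aligned)
2..4  -- padding (2B)
4..8  z  (4B, 4-aligned)
8..10  id  (2B, 2-aligned)
10..11  team  (1B, 1-aligned)
11..12  -- padding (1B)
12..16  cooldown  (4B, 4-aligned)
16..24  ammo  (8B, 8-aligned)
24..28  y  (4B, 4-aligned)
28..38  vy  (10B, 2-aligned)
38..40  -- tail padding (2B)
sizeof = 40, alignof = 8
48 − 40 = 8

8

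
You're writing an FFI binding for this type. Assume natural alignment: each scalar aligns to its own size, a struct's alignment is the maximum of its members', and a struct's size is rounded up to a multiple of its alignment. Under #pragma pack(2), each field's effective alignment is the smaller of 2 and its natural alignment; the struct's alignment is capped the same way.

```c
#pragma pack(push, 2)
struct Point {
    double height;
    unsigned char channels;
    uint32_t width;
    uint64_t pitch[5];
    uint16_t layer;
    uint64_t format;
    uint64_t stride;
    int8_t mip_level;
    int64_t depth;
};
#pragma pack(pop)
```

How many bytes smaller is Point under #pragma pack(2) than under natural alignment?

natural layout:
  height at 0 (size 8, align 8) → ends 8
  channels at 8 (size 1, align 1) → ends 9
  pad 3 to align 4 for width
  width at 12 (size 4, align 4) → ends 16
  pitch at 16 (size 40, align 8) → ends 56
  layer at 56 (size 2, align 2) → ends 58
  pad 6 to align 8 for format
  format at 64 (size 8, align 8) → ends 72
  stride at 72 (size 8, align 8) → ends 80
  mip_level at 80 (size 1, align 1) → ends 81
  pad 7 to align 8 for depth
  depth at 88 (size 8, align 8) → ends 96
  total 96 bytes, alignment 8
packed(2) layout:
  height at 0 (size 8, align 2) → ends 8
  channels at 8 (size 1, align 1) → ends 9
  pad 1 to align 2 for width
  width at 10 (size 4, align 2) → ends 14
  pitch at 14 (size 40, align 2) → ends 54
  layer at 54 (size 2, align 2) → ends 56
  format at 56 (size 8, align 2) → ends 64
  stride at 64 (size 8, align 2) → ends 72
  mip_level at 72 (size 1, align 1) → ends 73
  pad 1 to align 2 for depth
  depth at 74 (size 8, align 2) → ends 82
  total 82 bytes, alignment 2
96 − 82 = 14

14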